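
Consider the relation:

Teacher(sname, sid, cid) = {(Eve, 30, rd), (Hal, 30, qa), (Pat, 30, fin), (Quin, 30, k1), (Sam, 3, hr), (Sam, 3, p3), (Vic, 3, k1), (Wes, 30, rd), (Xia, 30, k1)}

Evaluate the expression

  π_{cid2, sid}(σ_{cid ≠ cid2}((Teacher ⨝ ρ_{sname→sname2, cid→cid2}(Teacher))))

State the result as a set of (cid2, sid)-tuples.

ρ[sname→sname2, cid→cid2]: schema becomes (sname2, sid, cid2); tuples unchanged.
Teacher ⋈ ρ_{sname→sname2, cid→cid2}(Teacher) (natural join on sid): {(Eve, 30, rd, Eve, rd), (Eve, 30, rd, Hal, qa), (Eve, 30, rd, Pat, fin), (Eve, 30, rd, Quin, k1), (Eve, 30, rd, Wes, rd), (Eve, 30, rd, Xia, k1), (Hal, 30, qa, Eve, rd), (Hal, 30, qa, Hal, qa), (Hal, 30, qa, Pat, fin), (Hal, 30, qa, Quin, k1), (Hal, 30, qa, Wes, rd), (Hal, 30, qa, Xia, k1), (Pat, 30, fin, Eve, rd), (Pat, 30, fin, Hal, qa), (Pat, 30, fin, Pat, fin), (Pat, 30, fin, Quin, k1), (Pat, 30, fin, Wes, rd), (Pat, 30, fin, Xia, k1), (Quin, 30, k1, Eve, rd), (Quin, 30, k1, Hal, qa), (Quin, 30, k1, Pat, fin), (Quin, 30, k1, Quin, k1), (Quin, 30, k1, Wes, rd), (Quin, 30, k1, Xia, k1), (Sam, 3, hr, Sam, hr), (Sam, 3, hr, Sam, p3), (Sam, 3, hr, Vic, k1), (Sam, 3, p3, Sam, hr), (Sam, 3, p3, Sam, p3), (Sam, 3, p3, Vic, k1), (Vic, 3, k1, Sam, hr), (Vic, 3, k1, Sam, p3), (Vic, 3, k1, Vic, k1), (Wes, 30, rd, Eve, rd), (Wes, 30, rd, Hal, qa), (Wes, 30, rd, Pat, fin), (Wes, 30, rd, Quin, k1), (Wes, 30, rd, Wes, rd), (Wes, 30, rd, Xia, k1), (Xia, 30, k1, Eve, rd), (Xia, 30, k1, Hal, qa), (Xia, 30, k1, Pat, fin), (Xia, 30, k1, Quin, k1), (Xia, 30, k1, Wes, rd), (Xia, 30, k1, Xia, k1)}
Selection cid ≠ cid2: {(Eve, 30, rd, Hal, qa), (Eve, 30, rd, Pat, fin), (Eve, 30, rd, Quin, k1), (Eve, 30, rd, Xia, k1), (Hal, 30, qa, Eve, rd), (Hal, 30, qa, Pat, fin), (Hal, 30, qa, Quin, k1), (Hal, 30, qa, Wes, rd), (Hal, 30, qa, Xia, k1), (Pat, 30, fin, Eve, rd), (Pat, 30, fin, Hal, qa), (Pat, 30, fin, Quin, k1), (Pat, 30, fin, Wes, rd), (Pat, 30, fin, Xia, k1), (Quin, 30, k1, Eve, rd), (Quin, 30, k1, Hal, qa), (Quin, 30, k1, Pat, fin), (Quin, 30, k1, Wes, rd), (Sam, 3, hr, Sam, p3), (Sam, 3, hr, Vic, k1), (Sam, 3, p3, Sam, hr), (Sam, 3, p3, Vic, k1), (Vic, 3, k1, Sam, hr), (Vic, 3, k1, Sam, p3), (Wes, 30, rd, Hal, qa), (Wes, 30, rd, Pat, fin), (Wes, 30, rd, Quin, k1), (Wes, 30, rd, Xia, k1), (Xia, 30, k1, Eve, rd), (Xia, 30, k1, Hal, qa), (Xia, 30, k1, Pat, fin), (Xia, 30, k1, Wes, rd)}
Projecting to cid2, sid (25 duplicate(s) eliminated): {(fin, 30), (hr, 3), (k1, 3), (k1, 30), (p3, 3), (qa, 30), (rd, 30)}

{(fin, 30), (hr, 3), (k1, 3), (k1, 30), (p3, 3), (qa, 30), (rd, 30)}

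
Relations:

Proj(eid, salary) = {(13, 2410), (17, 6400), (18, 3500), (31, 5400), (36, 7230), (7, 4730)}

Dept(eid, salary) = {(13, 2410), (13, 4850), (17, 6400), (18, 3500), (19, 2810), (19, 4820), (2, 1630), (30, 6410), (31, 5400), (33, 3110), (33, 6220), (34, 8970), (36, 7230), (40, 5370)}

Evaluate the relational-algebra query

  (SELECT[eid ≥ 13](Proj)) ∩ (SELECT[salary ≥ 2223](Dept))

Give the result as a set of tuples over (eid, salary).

{(13, 2410), (17, 6400), (18, 3500), (31, 5400), (36, 7230)}

Filtering on eid ≥ 13 leaves {(13, 2410), (17, 6400), (18, 3500), (31, 5400), (36, 7230)}.
Filtering on salary ≥ 2223 leaves {(13, 2410), (13, 4850), (17, 6400), (18, 3500), (19, 2810), (19, 4820), (30, 6410), (31, 5400), (33, 3110), (33, 6220), (34, 8970), (36, 7230), (40, 5370)}.
Set intersection of the two operands is {(13, 2410), (17, 6400), (18, 3500), (31, 5400), (36, 7230)}.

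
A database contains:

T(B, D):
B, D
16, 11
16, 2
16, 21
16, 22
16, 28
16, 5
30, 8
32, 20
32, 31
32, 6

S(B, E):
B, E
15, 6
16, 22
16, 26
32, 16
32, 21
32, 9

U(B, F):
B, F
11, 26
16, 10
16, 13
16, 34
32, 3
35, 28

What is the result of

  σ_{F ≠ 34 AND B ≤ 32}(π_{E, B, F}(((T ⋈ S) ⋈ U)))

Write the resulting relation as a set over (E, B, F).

Natural join on B: {(16, 11, 22), (16, 11, 26), (16, 2, 22), (16, 2, 26), (16, 21, 22), (16, 21, 26), (16, 22, 22), (16, 22, 26), (16, 28, 22), (16, 28, 26), (16, 5, 22), (16, 5, 26), (32, 20, 16), (32, 20, 21), (32, 20, 9), (32, 31, 16), (32, 31, 21), (32, 31, 9), (32, 6, 16), (32, 6, 21), (32, 6, 9)}
Natural join on B: {(16, 11, 22, 10), (16, 11, 22, 13), (16, 11, 22, 34), (16, 11, 26, 10), (16, 11, 26, 13), (16, 11, 26, 34), (16, 2, 22, 10), (16, 2, 22, 13), (16, 2, 22, 34), (16, 2, 26, 10), (16, 2, 26, 13), (16, 2, 26, 34), (16, 21, 22, 10), (16, 21, 22, 13), (16, 21, 22, 34), (16, 21, 26, 10), (16, 21, 26, 13), (16, 21, 26, 34), (16, 22, 22, 10), (16, 22, 22, 13), (16, 22, 22, 34), (16, 22, 26, 10), (16, 22, 26, 13), (16, 22, 26, 34), (16, 28, 22, 10), (16, 28, 22, 13), (16, 28, 22, 34), (16, 28, 26, 10), (16, 28, 26, 13), (16, 28, 26, 34), (16, 5, 22, 10), (16, 5, 22, 13), (16, 5, 22, 34), (16, 5, 26, 10), (16, 5, 26, 13), (16, 5, 26, 34), (32, 20, 16, 3), (32, 20, 21, 3), (32, 20, 9, 3), (32, 31, 16, 3), (32, 31, 21, 3), (32, 31, 9, 3), (32, 6, 16, 3), (32, 6, 21, 3), (32, 6, 9, 3)}
π[E, B, F]: project onto (E, B, F) (36 duplicate(s) eliminated) → {(16, 32, 3), (21, 32, 3), (22, 16, 10), (22, 16, 13), (22, 16, 34), (26, 16, 10), (26, 16, 13), (26, 16, 34), (9, 32, 3)}
σ[F ≠ 34 AND B ≤ 32]: keep tuples satisfying F ≠ 34 AND B ≤ 32 → {(16, 32, 3), (21, 32, 3), (22, 16, 10), (22, 16, 13), (26, 16, 10), (26, 16, 13), (9, 32, 3)}

{(16, 32, 3), (21, 32, 3), (22, 16, 10), (22, 16, 13), (26, 16, 10), (26, 16, 13), (9, 32, 3)}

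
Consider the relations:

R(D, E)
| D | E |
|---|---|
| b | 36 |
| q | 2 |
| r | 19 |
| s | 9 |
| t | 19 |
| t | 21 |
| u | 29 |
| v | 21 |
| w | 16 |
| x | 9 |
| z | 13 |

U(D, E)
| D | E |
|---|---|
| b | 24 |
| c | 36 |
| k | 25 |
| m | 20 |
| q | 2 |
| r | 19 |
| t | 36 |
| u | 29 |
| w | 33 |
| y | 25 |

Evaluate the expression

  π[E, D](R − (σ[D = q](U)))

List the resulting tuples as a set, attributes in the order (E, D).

Selection D = q: {(q, 2)}
Difference: {(b, 36), (q, 2), (r, 19), (s, 9), (t, 19), (t, 21), (u, 29), (v, 21), (w, 16), (x, 9), (z, 13)} with {(q, 2)} → {(b, 36), (r, 19), (s, 9), (t, 19), (t, 21), (u, 29), (v, 21), (w, 16), (x, 9), (z, 13)}
Keep only column(s) E, D: {(13, z), (16, w), (19, r), (19, t), (21, t), (21, v), (29, u), (36, b), (9, s), (9, x)}

{(13, z), (16, w), (19, r), (19, t), (21, t), (21, v), (29, u), (36, b), (9, s), (9, x)}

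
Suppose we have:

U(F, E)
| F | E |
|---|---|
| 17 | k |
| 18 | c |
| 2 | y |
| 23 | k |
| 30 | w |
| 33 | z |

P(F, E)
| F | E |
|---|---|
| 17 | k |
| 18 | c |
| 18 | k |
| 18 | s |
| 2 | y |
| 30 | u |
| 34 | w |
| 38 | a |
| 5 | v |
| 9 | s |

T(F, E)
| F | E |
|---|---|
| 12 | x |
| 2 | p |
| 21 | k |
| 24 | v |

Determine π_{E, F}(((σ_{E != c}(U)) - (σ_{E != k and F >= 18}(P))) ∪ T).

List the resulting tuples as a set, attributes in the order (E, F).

Selection E != c: {(17, k), (2, y), (23, k), (30, w), (33, z)}
Selection E != k and F >= 18: {(18, c), (18, s), (30, u), (34, w), (38, a)}
Taking the difference: {(17, k), (2, y), (23, k), (30, w), (33, z)}
Taking the union: {(12, x), (17, k), (2, p), (2, y), (21, k), (23, k), (24, v), (30, w), (33, z)}
π_{E, F} gives {(k, 17), (k, 21), (k, 23), (p, 2), (v, 24), (w, 30), (x, 12), (y, 2), (z, 33)}.

{(k, 17), (k, 21), (k, 23), (p, 2), (v, 24), (w, 30), (x, 12), (y, 2), (z, 33)}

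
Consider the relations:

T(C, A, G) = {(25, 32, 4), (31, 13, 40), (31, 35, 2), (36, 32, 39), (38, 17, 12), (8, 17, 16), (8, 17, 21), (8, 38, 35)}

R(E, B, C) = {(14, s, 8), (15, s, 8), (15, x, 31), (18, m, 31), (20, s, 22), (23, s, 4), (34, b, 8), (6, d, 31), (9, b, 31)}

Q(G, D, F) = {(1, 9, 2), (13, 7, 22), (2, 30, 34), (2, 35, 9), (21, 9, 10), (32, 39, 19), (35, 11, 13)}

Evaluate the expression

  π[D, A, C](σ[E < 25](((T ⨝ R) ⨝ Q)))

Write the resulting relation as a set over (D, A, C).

Joining T and R on C yields {(31, 13, 40, 15, x), (31, 13, 40, 18, m), (31, 13, 40, 6, d), (31, 13, 40, 9, b), (31, 35, 2, 15, x), (31, 35, 2, 18, m), (31, 35, 2, 6, d), (31, 35, 2, 9, b), (8, 17, 16, 14, s), (8, 17, 16, 15, s), (8, 17, 16, 34, b), (8, 17, 21, 14, s), (8, 17, 21, 15, s), (8, 17, 21, 34, b), (8, 38, 35, 14, s), (8, 38, 35, 15, s), (8, 38, 35, 34, b)}.
Joining (T ⨝ R) and Q on G yields {(31, 35, 2, 15, x, 30, 34), (31, 35, 2, 15, x, 35, 9), (31, 35, 2, 18, m, 30, 34), (31, 35, 2, 18, m, 35, 9), (31, 35, 2, 6, d, 30, 34), (31, 35, 2, 6, d, 35, 9), (31, 35, 2, 9, b, 30, 34), (31, 35, 2, 9, b, 35, 9), (8, 17, 21, 14, s, 9, 10), (8, 17, 21, 15, s, 9, 10), (8, 17, 21, 34, b, 9, 10), (8, 38, 35, 14, s, 11, 13), (8, 38, 35, 15, s, 11, 13), (8, 38, 35, 34, b, 11, 13)}.
Selection E < 25: {(31, 35, 2, 15, x, 30, 34), (31, 35, 2, 15, x, 35, 9), (31, 35, 2, 18, m, 30, 34), (31, 35, 2, 18, m, 35, 9), (31, 35, 2, 6, d, 30, 34), (31, 35, 2, 6, d, 35, 9), (31, 35, 2, 9, b, 30, 34), (31, 35, 2, 9, b, 35, 9), (8, 17, 21, 14, s, 9, 10), (8, 17, 21, 15, s, 9, 10), (8, 38, 35, 14, s, 11, 13), (8, 38, 35, 15, s, 11, 13)}
Keep only column(s) D, A, C (8 duplicate(s) eliminated): {(11, 38, 8), (30, 35, 31), (35, 35, 31), (9, 17, 8)}

{(11, 38, 8), (30, 35, 31), (35, 35, 31), (9, 17, 8)}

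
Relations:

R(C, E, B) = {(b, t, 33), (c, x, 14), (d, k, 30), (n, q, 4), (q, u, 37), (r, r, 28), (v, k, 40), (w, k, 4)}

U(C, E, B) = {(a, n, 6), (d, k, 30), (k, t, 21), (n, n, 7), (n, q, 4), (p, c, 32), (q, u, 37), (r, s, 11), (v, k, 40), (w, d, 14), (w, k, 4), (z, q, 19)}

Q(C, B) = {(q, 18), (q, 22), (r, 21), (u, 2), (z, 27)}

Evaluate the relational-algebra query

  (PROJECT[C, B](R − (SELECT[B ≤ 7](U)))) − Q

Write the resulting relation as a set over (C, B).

σ[B ≤ 7]: keep tuples satisfying B ≤ 7 → {(a, n, 6), (n, n, 7), (n, q, 4), (w, k, 4)}
Taking the difference: {(b, t, 33), (c, x, 14), (d, k, 30), (q, u, 37), (r, r, 28), (v, k, 40)}
π[C, B]: project onto (C, B) → {(b, 33), (c, 14), (d, 30), (q, 37), (r, 28), (v, 40)}
Taking the difference: {(b, 33), (c, 14), (d, 30), (q, 37), (r, 28), (v, 40)}

{(b, 33), (c, 14), (d, 30), (q, 37), (r, 28), (v, 40)}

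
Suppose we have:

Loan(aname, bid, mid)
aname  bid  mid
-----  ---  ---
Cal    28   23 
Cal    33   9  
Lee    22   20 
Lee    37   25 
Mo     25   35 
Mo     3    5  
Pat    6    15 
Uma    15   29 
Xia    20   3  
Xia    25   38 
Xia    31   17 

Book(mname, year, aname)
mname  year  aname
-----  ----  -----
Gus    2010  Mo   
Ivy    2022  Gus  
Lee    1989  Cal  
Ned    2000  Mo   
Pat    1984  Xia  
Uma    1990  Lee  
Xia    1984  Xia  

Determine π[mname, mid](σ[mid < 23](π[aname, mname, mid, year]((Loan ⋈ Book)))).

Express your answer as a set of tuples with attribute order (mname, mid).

Joining Loan and Book on aname yields {(Cal, 28, 23, Lee, 1989), (Cal, 33, 9, Lee, 1989), (Lee, 22, 20, Uma, 1990), (Lee, 37, 25, Uma, 1990), (Mo, 25, 35, Gus, 2010), (Mo, 25, 35, Ned, 2000), (Mo, 3, 5, Gus, 2010), (Mo, 3, 5, Ned, 2000), (Xia, 20, 3, Pat, 1984), (Xia, 20, 3, Xia, 1984), (Xia, 25, 38, Pat, 1984), (Xia, 25, 38, Xia, 1984), (Xia, 31, 17, Pat, 1984), (Xia, 31, 17, Xia, 1984)}.
π_{aname, mname, mid, year} gives {(Cal, Lee, 23, 1989), (Cal, Lee, 9, 1989), (Lee, Uma, 20, 1990), (Lee, Uma, 25, 1990), (Mo, Gus, 35, 2010), (Mo, Gus, 5, 2010), (Mo, Ned, 35, 2000), (Mo, Ned, 5, 2000), (Xia, Pat, 17, 1984), (Xia, Pat, 3, 1984), (Xia, Pat, 38, 1984), (Xia, Xia, 17, 1984), (Xia, Xia, 3, 1984), (Xia, Xia, 38, 1984)}.
Selection mid < 23: {(Cal, Lee, 9, 1989), (Lee, Uma, 20, 1990), (Mo, Gus, 5, 2010), (Mo, Ned, 5, 2000), (Xia, Pat, 17, 1984), (Xia, Pat, 3, 1984), (Xia, Xia, 17, 1984), (Xia, Xia, 3, 1984)}
π_{mname, mid} gives {(Gus, 5), (Lee, 9), (Ned, 5), (Pat, 17), (Pat, 3), (Uma, 20), (Xia, 17), (Xia, 3)}.

{(Gus, 5), (Lee, 9), (Ned, 5), (Pat, 17), (Pat, 3), (Uma, 20), (Xia, 17), (Xia, 3)}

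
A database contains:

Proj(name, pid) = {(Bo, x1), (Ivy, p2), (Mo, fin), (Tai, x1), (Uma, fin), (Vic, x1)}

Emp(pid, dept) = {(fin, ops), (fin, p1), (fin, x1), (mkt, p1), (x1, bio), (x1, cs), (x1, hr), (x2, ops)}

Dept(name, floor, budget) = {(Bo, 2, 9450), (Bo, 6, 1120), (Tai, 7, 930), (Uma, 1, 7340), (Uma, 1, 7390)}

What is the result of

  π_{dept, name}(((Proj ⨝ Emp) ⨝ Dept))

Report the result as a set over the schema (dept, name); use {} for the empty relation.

Natural join on pid: {(Bo, x1, bio), (Bo, x1, cs), (Bo, x1, hr), (Mo, fin, ops), (Mo, fin, p1), (Mo, fin, x1), (Tai, x1, bio), (Tai, x1, cs), (Tai, x1, hr), (Uma, fin, ops), (Uma, fin, p1), (Uma, fin, x1), (Vic, x1, bio), (Vic, x1, cs), (Vic, x1, hr)}
Natural join on name: {(Bo, x1, bio, 2, 9450), (Bo, x1, bio, 6, 1120), (Bo, x1, cs, 2, 9450), (Bo, x1, cs, 6, 1120), (Bo, x1, hr, 2, 9450), (Bo, x1, hr, 6, 1120), (Tai, x1, bio, 7, 930), (Tai, x1, cs, 7, 930), (Tai, x1, hr, 7, 930), (Uma, fin, ops, 1, 7340), (Uma, fin, ops, 1, 7390), (Uma, fin, p1, 1, 7340), (Uma, fin, p1, 1, 7390), (Uma, fin, x1, 1, 7340), (Uma, fin, x1, 1, 7390)}
Keep only column(s) dept, name (6 duplicate(s) eliminated): {(bio, Bo), (bio, Tai), (cs, Bo), (cs, Tai), (hr, Bo), (hr, Tai), (ops, Uma), (p1, Uma), (x1, Uma)}

{(bio, Bo), (bio, Tai), (cs, Bo), (cs, Tai), (hr, Bo), (hr, Tai), (ops, Uma), (p1, Uma), (x1, Uma)}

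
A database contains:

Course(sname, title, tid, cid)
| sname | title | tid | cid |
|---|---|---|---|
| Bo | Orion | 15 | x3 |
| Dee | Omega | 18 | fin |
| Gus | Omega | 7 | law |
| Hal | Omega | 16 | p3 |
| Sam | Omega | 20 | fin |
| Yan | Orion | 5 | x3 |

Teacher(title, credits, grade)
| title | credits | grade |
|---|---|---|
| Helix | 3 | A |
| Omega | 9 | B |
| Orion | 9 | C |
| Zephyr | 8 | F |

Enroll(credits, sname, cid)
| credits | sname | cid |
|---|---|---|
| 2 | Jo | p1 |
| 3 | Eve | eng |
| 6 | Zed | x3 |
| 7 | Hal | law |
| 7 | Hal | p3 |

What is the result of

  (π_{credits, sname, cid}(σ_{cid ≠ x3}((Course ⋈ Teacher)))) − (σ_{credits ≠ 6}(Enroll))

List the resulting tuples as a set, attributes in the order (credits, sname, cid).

{(9, Dee, fin), (9, Gus, law), (9, Hal, p3), (9, Sam, fin)}

Course ⋈ Teacher (natural join on title): {(Bo, Orion, 15, x3, 9, C), (Dee, Omega, 18, fin, 9, B), (Gus, Omega, 7, law, 9, B), (Hal, Omega, 16, p3, 9, B), (Sam, Omega, 20, fin, 9, B), (Yan, Orion, 5, x3, 9, C)}
Filtering on cid ≠ x3 leaves {(Dee, Omega, 18, fin, 9, B), (Gus, Omega, 7, law, 9, B), (Hal, Omega, 16, p3, 9, B), (Sam, Omega, 20, fin, 9, B)}.
π[credits, sname, cid]: project onto (credits, sname, cid) → {(9, Dee, fin), (9, Gus, law), (9, Hal, p3), (9, Sam, fin)}
Filtering on credits ≠ 6 leaves {(2, Jo, p1), (3, Eve, eng), (7, Hal, law), (7, Hal, p3)}.
Difference: {(9, Dee, fin), (9, Gus, law), (9, Hal, p3), (9, Sam, fin)} with {(2, Jo, p1), (3, Eve, eng), (7, Hal, law), (7, Hal, p3)} → {(9, Dee, fin), (9, Gus, law), (9, Hal, p3), (9, Sam, fin)}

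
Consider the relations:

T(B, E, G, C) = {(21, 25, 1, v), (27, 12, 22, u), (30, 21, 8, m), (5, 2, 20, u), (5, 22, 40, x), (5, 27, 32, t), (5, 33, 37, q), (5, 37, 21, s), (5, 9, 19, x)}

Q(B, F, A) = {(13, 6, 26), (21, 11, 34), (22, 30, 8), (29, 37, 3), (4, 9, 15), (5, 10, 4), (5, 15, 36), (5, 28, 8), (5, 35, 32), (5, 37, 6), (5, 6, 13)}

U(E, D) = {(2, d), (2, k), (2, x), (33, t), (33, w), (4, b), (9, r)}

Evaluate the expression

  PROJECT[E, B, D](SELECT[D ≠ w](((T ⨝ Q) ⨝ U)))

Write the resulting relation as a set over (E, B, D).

{(2, 5, d), (2, 5, k), (2, 5, x), (33, 5, t), (9, 5, r)}

Joining T and Q on B yields {(21, 25, 1, v, 11, 34), (5, 2, 20, u, 10, 4), (5, 2, 20, u, 15, 36), (5, 2, 20, u, 28, 8), (5, 2, 20, u, 35, 32), (5, 2, 20, u, 37, 6), (5, 2, 20, u, 6, 13), (5, 22, 40, x, 10, 4), (5, 22, 40, x, 15, 36), (5, 22, 40, x, 28, 8), (5, 22, 40, x, 35, 32), (5, 22, 40, x, 37, 6), (5, 22, 40, x, 6, 13), (5, 27, 32, t, 10, 4), (5, 27, 32, t, 15, 36), (5, 27, 32, t, 28, 8), (5, 27, 32, t, 35, 32), (5, 27, 32, t, 37, 6), (5, 27, 32, t, 6, 13), (5, 33, 37, q, 10, 4), (5, 33, 37, q, 15, 36), (5, 33, 37, q, 28, 8), (5, 33, 37, q, 35, 32), (5, 33, 37, q, 37, 6), (5, 33, 37, q, 6, 13), (5, 37, 21, s, 10, 4), (5, 37, 21, s, 15, 36), (5, 37, 21, s, 28, 8), (5, 37, 21, s, 35, 32), (5, 37, 21, s, 37, 6), (5, 37, 21, s, 6, 13), (5, 9, 19, x, 10, 4), (5, 9, 19, x, 15, 36), (5, 9, 19, x, 28, 8), (5, 9, 19, x, 35, 32), (5, 9, 19, x, 37, 6), (5, 9, 19, x, 6, 13)}.
Joining (T ⨝ Q) and U on E yields {(5, 2, 20, u, 10, 4, d), (5, 2, 20, u, 10, 4, k), (5, 2, 20, u, 10, 4, x), (5, 2, 20, u, 15, 36, d), (5, 2, 20, u, 15, 36, k), (5, 2, 20, u, 15, 36, x), (5, 2, 20, u, 28, 8, d), (5, 2, 20, u, 28, 8, k), (5, 2, 20, u, 28, 8, x), (5, 2, 20, u, 35, 32, d), (5, 2, 20, u, 35, 32, k), (5, 2, 20, u, 35, 32, x), (5, 2, 20, u, 37, 6, d), (5, 2, 20, u, 37, 6, k), (5, 2, 20, u, 37, 6, x), (5, 2, 20, u, 6, 13, d), (5, 2, 20, u, 6, 13, k), (5, 2, 20, u, 6, 13, x), (5, 33, 37, q, 10, 4, t), (5, 33, 37, q, 10, 4, w), (5, 33, 37, q, 15, 36, t), (5, 33, 37, q, 15, 36, w), (5, 33, 37, q, 28, 8, t), (5, 33, 37, q, 28, 8, w), (5, 33, 37, q, 35, 32, t), (5, 33, 37, q, 35, 32, w), (5, 33, 37, q, 37, 6, t), (5, 33, 37, q, 37, 6, w), (5, 33, 37, q, 6, 13, t), (5, 33, 37, q, 6, 13, w), (5, 9, 19, x, 10, 4, r), (5, 9, 19, x, 15, 36, r), (5, 9, 19, x, 28, 8, r), (5, 9, 19, x, 35, 32, r), (5, 9, 19, x, 37, 6, r), (5, 9, 19, x, 6, 13, r)}.
Filtering on D ≠ w leaves {(5, 2, 20, u, 10, 4, d), (5, 2, 20, u, 10, 4, k), (5, 2, 20, u, 10, 4, x), (5, 2, 20, u, 15, 36, d), (5, 2, 20, u, 15, 36, k), (5, 2, 20, u, 15, 36, x), (5, 2, 20, u, 28, 8, d), (5, 2, 20, u, 28, 8, k), (5, 2, 20, u, 28, 8, x), (5, 2, 20, u, 35, 32, d), (5, 2, 20, u, 35, 32, k), (5, 2, 20, u, 35, 32, x), (5, 2, 20, u, 37, 6, d), (5, 2, 20, u, 37, 6, k), (5, 2, 20, u, 37, 6, x), (5, 2, 20, u, 6, 13, d), (5, 2, 20, u, 6, 13, k), (5, 2, 20, u, 6, 13, x), (5, 33, 37, q, 10, 4, t), (5, 33, 37, q, 15, 36, t), (5, 33, 37, q, 28, 8, t), (5, 33, 37, q, 35, 32, t), (5, 33, 37, q, 37, 6, t), (5, 33, 37, q, 6, 13, t), (5, 9, 19, x, 10, 4, r), (5, 9, 19, x, 15, 36, r), (5, 9, 19, x, 28, 8, r), (5, 9, 19, x, 35, 32, r), (5, 9, 19, x, 37, 6, r), (5, 9, 19, x, 6, 13, r)}.
π[E, B, D]: project onto (E, B, D) (25 duplicate(s) eliminated) → {(2, 5, d), (2, 5, k), (2, 5, x), (33, 5, t), (9, 5, r)}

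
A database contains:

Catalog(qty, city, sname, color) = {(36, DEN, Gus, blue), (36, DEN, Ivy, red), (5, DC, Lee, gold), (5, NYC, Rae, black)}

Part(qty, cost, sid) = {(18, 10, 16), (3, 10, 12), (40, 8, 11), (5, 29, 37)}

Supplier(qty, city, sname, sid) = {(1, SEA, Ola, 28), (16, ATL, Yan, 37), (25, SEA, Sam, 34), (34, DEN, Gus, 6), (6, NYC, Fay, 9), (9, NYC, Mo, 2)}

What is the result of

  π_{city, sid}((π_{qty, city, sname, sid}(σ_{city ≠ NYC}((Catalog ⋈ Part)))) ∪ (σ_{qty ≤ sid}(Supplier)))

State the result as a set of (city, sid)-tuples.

Natural join on qty: {(5, DC, Lee, gold, 29, 37), (5, NYC, Rae, black, 29, 37)}
Apply σ_{city ≠ NYC}; surviving tuples: {(5, DC, Lee, gold, 29, 37)}
Keep only column(s) qty, city, sname, sid: {(5, DC, Lee, 37)}
Apply σ_{qty ≤ sid}; surviving tuples: {(1, SEA, Ola, 28), (16, ATL, Yan, 37), (25, SEA, Sam, 34), (6, NYC, Fay, 9)}
Set union of the two operands is {(1, SEA, Ola, 28), (16, ATL, Yan, 37), (25, SEA, Sam, 34), (5, DC, Lee, 37), (6, NYC, Fay, 9)}.
Keep only column(s) city, sid: {(ATL, 37), (DC, 37), (NYC, 9), (SEA, 28), (SEA, 34)}

{(ATL, 37), (DC, 37), (NYC, 9), (SEA, 28), (SEA, 34)}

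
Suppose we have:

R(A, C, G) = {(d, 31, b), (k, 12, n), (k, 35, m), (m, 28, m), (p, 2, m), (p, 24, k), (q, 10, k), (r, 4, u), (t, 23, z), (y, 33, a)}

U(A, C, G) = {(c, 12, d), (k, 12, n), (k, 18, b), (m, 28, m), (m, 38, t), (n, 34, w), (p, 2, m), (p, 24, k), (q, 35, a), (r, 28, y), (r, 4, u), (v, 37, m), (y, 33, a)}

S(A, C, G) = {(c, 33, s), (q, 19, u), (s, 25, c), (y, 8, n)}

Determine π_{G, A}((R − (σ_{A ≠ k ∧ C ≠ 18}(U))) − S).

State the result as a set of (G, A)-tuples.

σ[A ≠ k ∧ C ≠ 18]: keep tuples satisfying A ≠ k ∧ C ≠ 18 → {(c, 12, d), (m, 28, m), (m, 38, t), (n, 34, w), (p, 2, m), (p, 24, k), (q, 35, a), (r, 28, y), (r, 4, u), (v, 37, m), (y, 33, a)}
Taking the difference: {(d, 31, b), (k, 12, n), (k, 35, m), (q, 10, k), (t, 23, z)}
Taking the difference: {(d, 31, b), (k, 12, n), (k, 35, m), (q, 10, k), (t, 23, z)}
Projecting to G, A: {(b, d), (k, q), (m, k), (n, k), (z, t)}

{(b, d), (k, q), (m, k), (n, k), (z, t)}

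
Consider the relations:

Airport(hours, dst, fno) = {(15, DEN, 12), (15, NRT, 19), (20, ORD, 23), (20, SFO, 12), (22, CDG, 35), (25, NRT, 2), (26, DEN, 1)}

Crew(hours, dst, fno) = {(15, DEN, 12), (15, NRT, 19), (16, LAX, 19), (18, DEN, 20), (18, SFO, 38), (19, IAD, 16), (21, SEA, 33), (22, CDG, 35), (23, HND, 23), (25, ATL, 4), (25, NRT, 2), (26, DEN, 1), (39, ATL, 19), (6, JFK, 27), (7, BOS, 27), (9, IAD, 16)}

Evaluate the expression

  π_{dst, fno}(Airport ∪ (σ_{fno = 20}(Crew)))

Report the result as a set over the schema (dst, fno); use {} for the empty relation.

Apply σ_{fno = 20}; surviving tuples: {(18, DEN, 20)}
Taking the union: {(15, DEN, 12), (15, NRT, 19), (18, DEN, 20), (20, ORD, 23), (20, SFO, 12), (22, CDG, 35), (25, NRT, 2), (26, DEN, 1)}
Projecting to dst, fno: {(CDG, 35), (DEN, 1), (DEN, 12), (DEN, 20), (NRT, 19), (NRT, 2), (ORD, 23), (SFO, 12)}

{(CDG, 35), (DEN, 1), (DEN, 12), (DEN, 20), (NRT, 19), (NRT, 2), (ORD, 23), (SFO, 12)}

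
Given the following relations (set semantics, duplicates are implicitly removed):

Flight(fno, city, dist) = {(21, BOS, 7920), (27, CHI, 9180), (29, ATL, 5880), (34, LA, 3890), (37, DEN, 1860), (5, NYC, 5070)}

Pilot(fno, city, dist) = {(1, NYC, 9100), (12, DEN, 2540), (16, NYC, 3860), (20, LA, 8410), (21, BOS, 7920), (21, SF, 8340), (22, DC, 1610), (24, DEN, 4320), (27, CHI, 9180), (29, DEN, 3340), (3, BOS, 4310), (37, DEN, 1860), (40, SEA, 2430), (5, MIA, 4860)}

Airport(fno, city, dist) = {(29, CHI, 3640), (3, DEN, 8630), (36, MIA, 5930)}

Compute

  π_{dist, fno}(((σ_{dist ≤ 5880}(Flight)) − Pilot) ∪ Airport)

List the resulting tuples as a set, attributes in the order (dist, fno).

Apply σ_{dist ≤ 5880}; surviving tuples: {(29, ATL, 5880), (34, LA, 3890), (37, DEN, 1860), (5, NYC, 5070)}
Difference: {(29, ATL, 5880), (34, LA, 3890), (37, DEN, 1860), (5, NYC, 5070)} with {(1, NYC, 9100), (12, DEN, 2540), (16, NYC, 3860), (20, LA, 8410), (21, BOS, 7920), (21, SF, 8340), (22, DC, 1610), (24, DEN, 4320), (27, CHI, 9180), (29, DEN, 3340), (3, BOS, 4310), (37, DEN, 1860), (40, SEA, 2430), (5, MIA, 4860)} → {(29, ATL, 5880), (34, LA, 3890), (5, NYC, 5070)}
Union: {(29, ATL, 5880), (34, LA, 3890), (5, NYC, 5070)} with {(29, CHI, 3640), (3, DEN, 8630), (36, MIA, 5930)} → {(29, ATL, 5880), (29, CHI, 3640), (3, DEN, 8630), (34, LA, 3890), (36, MIA, 5930), (5, NYC, 5070)}
π[dist, fno]: project onto (dist, fno) → {(3640, 29), (3890, 34), (5070, 5), (5880, 29), (5930, 36), (8630, 3)}

{(3640, 29), (3890, 34), (5070, 5), (5880, 29), (5930, 36), (8630, 3)}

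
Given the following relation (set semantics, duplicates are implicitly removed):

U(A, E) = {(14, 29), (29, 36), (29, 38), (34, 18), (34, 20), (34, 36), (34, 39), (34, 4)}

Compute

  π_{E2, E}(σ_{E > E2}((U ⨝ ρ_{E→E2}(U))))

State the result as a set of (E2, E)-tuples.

{(18, 20), (18, 36), (18, 39), (20, 36), (20, 39), (36, 38), (36, 39), (4, 18), (4, 20), (4, 36), (4, 39)}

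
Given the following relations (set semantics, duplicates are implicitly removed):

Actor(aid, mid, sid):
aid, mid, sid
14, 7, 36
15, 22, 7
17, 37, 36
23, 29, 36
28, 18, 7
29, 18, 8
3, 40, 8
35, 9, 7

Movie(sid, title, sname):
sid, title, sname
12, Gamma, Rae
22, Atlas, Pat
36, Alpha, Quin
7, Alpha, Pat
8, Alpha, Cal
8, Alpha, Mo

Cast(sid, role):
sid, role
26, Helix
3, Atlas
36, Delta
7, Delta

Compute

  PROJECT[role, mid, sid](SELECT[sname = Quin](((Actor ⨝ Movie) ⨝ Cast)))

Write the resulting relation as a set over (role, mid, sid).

Actor ⋈ Movie (natural join on sid): {(14, 7, 36, Alpha, Quin), (15, 22, 7, Alpha, Pat), (17, 37, 36, Alpha, Quin), (23, 29, 36, Alpha, Quin), (28, 18, 7, Alpha, Pat), (29, 18, 8, Alpha, Cal), (29, 18, 8, Alpha, Mo), (3, 40, 8, Alpha, Cal), (3, 40, 8, Alpha, Mo), (35, 9, 7, Alpha, Pat)}
(Actor ⨝ Movie) ⋈ Cast (natural join on sid): {(14, 7, 36, Alpha, Quin, Delta), (15, 22, 7, Alpha, Pat, Delta), (17, 37, 36, Alpha, Quin, Delta), (23, 29, 36, Alpha, Quin, Delta), (28, 18, 7, Alpha, Pat, Delta), (35, 9, 7, Alpha, Pat, Delta)}
σ[sname = Quin]: keep tuples satisfying sname = Quin → {(14, 7, 36, Alpha, Quin, Delta), (17, 37, 36, Alpha, Quin, Delta), (23, 29, 36, Alpha, Quin, Delta)}
π_{role, mid, sid} gives {(Delta, 29, 36), (Delta, 37, 36), (Delta, 7, 36)}.

{(Delta, 29, 36), (Delta, 37, 36), (Delta, 7, 36)}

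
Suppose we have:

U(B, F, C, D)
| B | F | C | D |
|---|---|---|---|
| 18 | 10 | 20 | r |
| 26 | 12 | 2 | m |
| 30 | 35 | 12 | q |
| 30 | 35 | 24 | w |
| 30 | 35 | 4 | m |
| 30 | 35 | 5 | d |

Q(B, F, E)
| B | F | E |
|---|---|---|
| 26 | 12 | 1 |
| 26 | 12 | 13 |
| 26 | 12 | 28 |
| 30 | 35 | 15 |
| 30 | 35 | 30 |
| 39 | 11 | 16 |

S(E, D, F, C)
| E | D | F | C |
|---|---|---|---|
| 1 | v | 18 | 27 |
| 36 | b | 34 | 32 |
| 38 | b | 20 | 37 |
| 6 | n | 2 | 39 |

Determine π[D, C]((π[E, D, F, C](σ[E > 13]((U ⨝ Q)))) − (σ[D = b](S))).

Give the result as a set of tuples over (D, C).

{(d, 5), (m, 2), (m, 4), (q, 12), (w, 24)}

Joining U and Q on B, F yields {(26, 12, 2, m, 1), (26, 12, 2, m, 13), (26, 12, 2, m, 28), (30, 35, 12, q, 15), (30, 35, 12, q, 30), (30, 35, 24, w, 15), (30, 35, 24, w, 30), (30, 35, 4, m, 15), (30, 35, 4, m, 30), (30, 35, 5, d, 15), (30, 35, 5, d, 30)}.
Apply σ_{E > 13}; surviving tuples: {(26, 12, 2, m, 28), (30, 35, 12, q, 15), (30, 35, 12, q, 30), (30, 35, 24, w, 15), (30, 35, 24, w, 30), (30, 35, 4, m, 15), (30, 35, 4, m, 30), (30, 35, 5, d, 15), (30, 35, 5, d, 30)}
Projecting to E, D, F, C: {(15, d, 35, 5), (15, m, 35, 4), (15, q, 35, 12), (15, w, 35, 24), (28, m, 12, 2), (30, d, 35, 5), (30, m, 35, 4), (30, q, 35, 12), (30, w, 35, 24)}
Apply σ_{D = b}; surviving tuples: {(36, b, 34, 32), (38, b, 20, 37)}
Difference: {(15, d, 35, 5), (15, m, 35, 4), (15, q, 35, 12), (15, w, 35, 24), (28, m, 12, 2), (30, d, 35, 5), (30, m, 35, 4), (30, q, 35, 12), (30, w, 35, 24)} with {(36, b, 34, 32), (38, b, 20, 37)} → {(15, d, 35, 5), (15, m, 35, 4), (15, q, 35, 12), (15, w, 35, 24), (28, m, 12, 2), (30, d, 35, 5), (30, m, 35, 4), (30, q, 35, 12), (30, w, 35, 24)}
Projecting to D, C (4 duplicate(s) eliminated): {(d, 5), (m, 2), (m, 4), (q, 12), (w, 24)}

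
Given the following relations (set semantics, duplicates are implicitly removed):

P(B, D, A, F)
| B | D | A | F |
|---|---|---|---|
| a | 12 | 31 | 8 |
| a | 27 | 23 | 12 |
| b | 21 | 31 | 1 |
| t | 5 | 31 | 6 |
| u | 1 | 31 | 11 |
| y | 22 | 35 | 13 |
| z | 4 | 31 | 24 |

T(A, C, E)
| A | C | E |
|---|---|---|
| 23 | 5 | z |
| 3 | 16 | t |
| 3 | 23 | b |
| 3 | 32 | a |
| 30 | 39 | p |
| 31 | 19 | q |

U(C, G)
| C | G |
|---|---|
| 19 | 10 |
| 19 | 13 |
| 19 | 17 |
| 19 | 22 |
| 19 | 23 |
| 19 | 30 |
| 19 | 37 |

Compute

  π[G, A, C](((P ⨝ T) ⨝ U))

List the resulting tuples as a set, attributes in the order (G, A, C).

{(10, 31, 19), (13, 31, 19), (17, 31, 19), (22, 31, 19), (23, 31, 19), (30, 31, 19), (37, 31, 19)}

P ⋈ T (natural join on A): {(a, 12, 31, 8, 19, q), (a, 27, 23, 12, 5, z), (b, 21, 31, 1, 19, q), (t, 5, 31, 6, 19, q), (u, 1, 31, 11, 19, q), (z, 4, 31, 24, 19, q)}
(P ⨝ T) ⋈ U (natural join on C): {(a, 12, 31, 8, 19, q, 10), (a, 12, 31, 8, 19, q, 13), (a, 12, 31, 8, 19, q, 17), (a, 12, 31, 8, 19, q, 22), (a, 12, 31, 8, 19, q, 23), (a, 12, 31, 8, 19, q, 30), (a, 12, 31, 8, 19, q, 37), (b, 21, 31, 1, 19, q, 10), (b, 21, 31, 1, 19, q, 13), (b, 21, 31, 1, 19, q, 17), (b, 21, 31, 1, 19, q, 22), (b, 21, 31, 1, 19, q, 23), (b, 21, 31, 1, 19, q, 30), (b, 21, 31, 1, 19, q, 37), (t, 5, 31, 6, 19, q, 10), (t, 5, 31, 6, 19, q, 13), (t, 5, 31, 6, 19, q, 17), (t, 5, 31, 6, 19, q, 22), (t, 5, 31, 6, 19, q, 23), (t, 5, 31, 6, 19, q, 30), (t, 5, 31, 6, 19, q, 37), (u, 1, 31, 11, 19, q, 10), (u, 1, 31, 11, 19, q, 13), (u, 1, 31, 11, 19, q, 17), (u, 1, 31, 11, 19, q, 22), (u, 1, 31, 11, 19, q, 23), (u, 1, 31, 11, 19, q, 30), (u, 1, 31, 11, 19, q, 37), (z, 4, 31, 24, 19, q, 10), (z, 4, 31, 24, 19, q, 13), (z, 4, 31, 24, 19, q, 17), (z, 4, 31, 24, 19, q, 22), (z, 4, 31, 24, 19, q, 23), (z, 4, 31, 24, 19, q, 30), (z, 4, 31, 24, 19, q, 37)}
π[G, A, C]: project onto (G, A, C) (28 duplicate(s) eliminated) → {(10, 31, 19), (13, 31, 19), (17, 31, 19), (22, 31, 19), (23, 31, 19), (30, 31, 19), (37, 31, 19)}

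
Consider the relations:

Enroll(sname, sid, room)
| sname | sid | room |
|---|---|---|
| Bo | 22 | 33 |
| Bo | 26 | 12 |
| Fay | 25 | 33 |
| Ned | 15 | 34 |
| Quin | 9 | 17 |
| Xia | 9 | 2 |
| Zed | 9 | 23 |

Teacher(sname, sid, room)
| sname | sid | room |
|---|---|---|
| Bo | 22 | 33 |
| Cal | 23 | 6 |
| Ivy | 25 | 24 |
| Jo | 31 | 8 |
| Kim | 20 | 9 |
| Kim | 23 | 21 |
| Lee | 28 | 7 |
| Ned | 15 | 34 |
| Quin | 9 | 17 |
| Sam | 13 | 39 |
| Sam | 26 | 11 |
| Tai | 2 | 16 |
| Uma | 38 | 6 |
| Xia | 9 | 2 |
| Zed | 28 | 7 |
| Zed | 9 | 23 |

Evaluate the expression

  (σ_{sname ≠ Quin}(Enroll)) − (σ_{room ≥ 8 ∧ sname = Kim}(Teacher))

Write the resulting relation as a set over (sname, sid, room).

{(Bo, 22, 33), (Bo, 26, 12), (Fay, 25, 33), (Ned, 15, 34), (Xia, 9, 2), (Zed, 9, 23)}

Selection sname ≠ Quin: {(Bo, 22, 33), (Bo, 26, 12), (Fay, 25, 33), (Ned, 15, 34), (Xia, 9, 2), (Zed, 9, 23)}
Selection room ≥ 8 ∧ sname = Kim: {(Kim, 20, 9), (Kim, 23, 21)}
Taking the difference: {(Bo, 22, 33), (Bo, 26, 12), (Fay, 25, 33), (Ned, 15, 34), (Xia, 9, 2), (Zed, 9, 23)}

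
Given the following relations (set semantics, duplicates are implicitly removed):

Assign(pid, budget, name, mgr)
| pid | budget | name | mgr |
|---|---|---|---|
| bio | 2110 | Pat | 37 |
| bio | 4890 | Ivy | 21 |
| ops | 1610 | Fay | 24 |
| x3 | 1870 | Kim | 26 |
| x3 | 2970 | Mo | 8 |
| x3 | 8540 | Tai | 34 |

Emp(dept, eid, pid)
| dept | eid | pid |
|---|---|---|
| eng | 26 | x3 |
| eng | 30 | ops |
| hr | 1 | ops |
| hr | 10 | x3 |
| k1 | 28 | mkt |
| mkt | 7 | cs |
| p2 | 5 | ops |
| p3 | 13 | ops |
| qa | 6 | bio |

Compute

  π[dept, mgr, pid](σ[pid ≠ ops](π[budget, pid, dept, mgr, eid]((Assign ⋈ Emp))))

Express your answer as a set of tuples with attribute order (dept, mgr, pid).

{(eng, 26, x3), (eng, 34, x3), (eng, 8, x3), (hr, 26, x3), (hr, 34, x3), (hr, 8, x3), (qa, 21, bio), (qa, 37, bio)}

Assign ⋈ Emp (natural join on pid): {(bio, 2110, Pat, 37, qa, 6), (bio, 4890, Ivy, 21, qa, 6), (ops, 1610, Fay, 24, eng, 30), (ops, 1610, Fay, 24, hr, 1), (ops, 1610, Fay, 24, p2, 5), (ops, 1610, Fay, 24, p3, 13), (x3, 1870, Kim, 26, eng, 26), (x3, 1870, Kim, 26, hr, 10), (x3, 2970, Mo, 8, eng, 26), (x3, 2970, Mo, 8, hr, 10), (x3, 8540, Tai, 34, eng, 26), (x3, 8540, Tai, 34, hr, 10)}
π[budget, pid, dept, mgr, eid]: project onto (budget, pid, dept, mgr, eid) → {(1610, ops, eng, 24, 30), (1610, ops, hr, 24, 1), (1610, ops, p2, 24, 5), (1610, ops, p3, 24, 13), (1870, x3, eng, 26, 26), (1870, x3, hr, 26, 10), (2110, bio, qa, 37, 6), (2970, x3, eng, 8, 26), (2970, x3, hr, 8, 10), (4890, bio, qa, 21, 6), (8540, x3, eng, 34, 26), (8540, x3, hr, 34, 10)}
σ[pid ≠ ops]: keep tuples satisfying pid ≠ ops → {(1870, x3, eng, 26, 26), (1870, x3, hr, 26, 10), (2110, bio, qa, 37, 6), (2970, x3, eng, 8, 26), (2970, x3, hr, 8, 10), (4890, bio, qa, 21, 6), (8540, x3, eng, 34, 26), (8540, x3, hr, 34, 10)}
π[dept, mgr, pid]: project onto (dept, mgr, pid) → {(eng, 26, x3), (eng, 34, x3), (eng, 8, x3), (hr, 26, x3), (hr, 34, x3), (hr, 8, x3), (qa, 21, bio), (qa, 37, bio)}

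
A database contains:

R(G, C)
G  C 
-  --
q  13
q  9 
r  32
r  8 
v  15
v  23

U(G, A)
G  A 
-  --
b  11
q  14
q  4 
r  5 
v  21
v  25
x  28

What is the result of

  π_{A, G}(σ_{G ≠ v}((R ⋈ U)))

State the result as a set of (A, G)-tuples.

{(14, q), (4, q), (5, r)}

Natural join on G: {(q, 13, 14), (q, 13, 4), (q, 9, 14), (q, 9, 4), (r, 32, 5), (r, 8, 5), (v, 15, 21), (v, 15, 25), (v, 23, 21), (v, 23, 25)}
Apply σ_{G ≠ v}; surviving tuples: {(q, 13, 14), (q, 13, 4), (q, 9, 14), (q, 9, 4), (r, 32, 5), (r, 8, 5)}
Keep only column(s) A, G (3 duplicate(s) eliminated): {(14, q), (4, q), (5, r)}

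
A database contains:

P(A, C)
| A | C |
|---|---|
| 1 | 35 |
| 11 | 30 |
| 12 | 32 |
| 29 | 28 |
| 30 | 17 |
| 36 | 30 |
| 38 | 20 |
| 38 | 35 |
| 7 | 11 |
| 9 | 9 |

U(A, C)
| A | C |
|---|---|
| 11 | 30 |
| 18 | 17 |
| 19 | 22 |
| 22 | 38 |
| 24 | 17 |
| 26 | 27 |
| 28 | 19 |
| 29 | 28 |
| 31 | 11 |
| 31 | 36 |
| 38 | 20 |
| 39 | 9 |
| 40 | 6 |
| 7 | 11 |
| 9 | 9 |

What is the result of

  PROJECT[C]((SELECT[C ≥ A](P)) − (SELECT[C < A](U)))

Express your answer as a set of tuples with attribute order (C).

{11, 30, 32, 35, 9}

Apply σ_{C ≥ A}; surviving tuples: {(1, 35), (11, 30), (12, 32), (7, 11), (9, 9)}
Apply σ_{C < A}; surviving tuples: {(18, 17), (24, 17), (28, 19), (29, 28), (31, 11), (38, 20), (39, 9), (40, 6)}
Difference: {(1, 35), (11, 30), (12, 32), (7, 11), (9, 9)} with {(18, 17), (24, 17), (28, 19), (29, 28), (31, 11), (38, 20), (39, 9), (40, 6)} → {(1, 35), (11, 30), (12, 32), (7, 11), (9, 9)}
π_{C} gives {11, 30, 32, 35, 9}.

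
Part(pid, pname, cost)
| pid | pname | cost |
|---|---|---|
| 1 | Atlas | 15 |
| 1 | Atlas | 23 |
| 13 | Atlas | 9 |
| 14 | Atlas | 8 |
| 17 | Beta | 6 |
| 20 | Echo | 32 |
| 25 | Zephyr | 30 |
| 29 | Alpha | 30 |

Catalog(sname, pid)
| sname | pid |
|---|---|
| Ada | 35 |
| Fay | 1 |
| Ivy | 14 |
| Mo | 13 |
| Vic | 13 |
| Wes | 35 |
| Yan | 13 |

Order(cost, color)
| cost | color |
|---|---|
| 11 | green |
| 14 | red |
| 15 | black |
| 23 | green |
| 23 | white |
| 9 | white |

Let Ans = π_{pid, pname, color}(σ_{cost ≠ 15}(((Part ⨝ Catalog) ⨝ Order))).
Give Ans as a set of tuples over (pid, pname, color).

{(1, Atlas, green), (1, Atlas, white), (13, Atlas, white)}

Natural join on pid: {(1, Atlas, 15, Fay), (1, Atlas, 23, Fay), (13, Atlas, 9, Mo), (13, Atlas, 9, Vic), (13, Atlas, 9, Yan), (14, Atlas, 8, Ivy)}
Natural join on cost: {(1, Atlas, 15, Fay, black), (1, Atlas, 23, Fay, green), (1, Atlas, 23, Fay, white), (13, Atlas, 9, Mo, white), (13, Atlas, 9, Vic, white), (13, Atlas, 9, Yan, white)}
σ[cost ≠ 15]: keep tuples satisfying cost ≠ 15 → {(1, Atlas, 23, Fay, green), (1, Atlas, 23, Fay, white), (13, Atlas, 9, Mo, white), (13, Atlas, 9, Vic, white), (13, Atlas, 9, Yan, white)}
π[pid, pname, color]: project onto (pid, pname, color) (2 duplicate(s) eliminated) → {(1, Atlas, green), (1, Atlas, white), (13, Atlas, white)}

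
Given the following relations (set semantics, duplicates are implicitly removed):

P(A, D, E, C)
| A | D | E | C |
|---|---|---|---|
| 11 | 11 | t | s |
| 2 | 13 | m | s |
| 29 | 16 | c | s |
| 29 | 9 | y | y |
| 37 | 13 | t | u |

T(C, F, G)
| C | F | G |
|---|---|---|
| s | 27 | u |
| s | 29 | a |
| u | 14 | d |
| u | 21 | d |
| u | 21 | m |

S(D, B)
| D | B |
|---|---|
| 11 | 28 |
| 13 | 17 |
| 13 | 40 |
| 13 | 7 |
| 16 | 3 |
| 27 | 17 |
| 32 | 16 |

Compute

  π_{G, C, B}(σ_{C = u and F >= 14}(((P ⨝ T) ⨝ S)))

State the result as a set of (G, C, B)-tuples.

Joining P and T on C yields {(11, 11, t, s, 27, u), (11, 11, t, s, 29, a), (2, 13, m, s, 27, u), (2, 13, m, s, 29, a), (29, 16, c, s, 27, u), (29, 16, c, s, 29, a), (37, 13, t, u, 14, d), (37, 13, t, u, 21, d), (37, 13, t, u, 21, m)}.
Joining (P ⨝ T) and S on D yields {(11, 11, t, s, 27, u, 28), (11, 11, t, s, 29, a, 28), (2, 13, m, s, 27, u, 17), (2, 13, m, s, 27, u, 40), (2, 13, m, s, 27, u, 7), (2, 13, m, s, 29, a, 17), (2, 13, m, s, 29, a, 40), (2, 13, m, s, 29, a, 7), (29, 16, c, s, 27, u, 3), (29, 16, c, s, 29, a, 3), (37, 13, t, u, 14, d, 17), (37, 13, t, u, 14, d, 40), (37, 13, t, u, 14, d, 7), (37, 13, t, u, 21, d, 17), (37, 13, t, u, 21, d, 40), (37, 13, t, u, 21, d, 7), (37, 13, t, u, 21, m, 17), (37, 13, t, u, 21, m, 40), (37, 13, t, u, 21, m, 7)}.
σ[C = u and F >= 14]: keep tuples satisfying C = u and F >= 14 → {(37, 13, t, u, 14, d, 17), (37, 13, t, u, 14, d, 40), (37, 13, t, u, 14, d, 7), (37, 13, t, u, 21, d, 17), (37, 13, t, u, 21, d, 40), (37, 13, t, u, 21, d, 7), (37, 13, t, u, 21, m, 17), (37, 13, t, u, 21, m, 40), (37, 13, t, u, 21, m, 7)}
Projecting to G, C, B (3 duplicate(s) eliminated): {(d, u, 17), (d, u, 40), (d, u, 7), (m, u, 17), (m, u, 40), (m, u, 7)}

{(d, u, 17), (d, u, 40), (d, u, 7), (m, u, 17), (m, u, 40), (m, u, 7)}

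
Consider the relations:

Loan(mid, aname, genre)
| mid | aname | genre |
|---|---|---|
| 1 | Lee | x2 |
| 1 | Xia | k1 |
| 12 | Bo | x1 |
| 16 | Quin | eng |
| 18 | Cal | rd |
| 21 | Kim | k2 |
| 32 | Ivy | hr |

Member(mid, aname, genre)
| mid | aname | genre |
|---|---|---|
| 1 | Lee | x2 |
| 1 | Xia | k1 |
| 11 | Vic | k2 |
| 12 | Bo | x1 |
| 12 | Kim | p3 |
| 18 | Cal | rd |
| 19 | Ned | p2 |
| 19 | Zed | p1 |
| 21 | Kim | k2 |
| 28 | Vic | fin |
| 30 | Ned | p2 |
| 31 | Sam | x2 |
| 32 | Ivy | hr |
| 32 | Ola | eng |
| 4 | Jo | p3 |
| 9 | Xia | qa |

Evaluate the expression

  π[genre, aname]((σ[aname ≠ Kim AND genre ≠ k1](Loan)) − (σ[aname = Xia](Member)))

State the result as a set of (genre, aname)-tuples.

Filtering on aname ≠ Kim AND genre ≠ k1 leaves {(1, Lee, x2), (12, Bo, x1), (16, Quin, eng), (18, Cal, rd), (32, Ivy, hr)}.
Filtering on aname = Xia leaves {(1, Xia, k1), (9, Xia, qa)}.
Set difference of the two operands is {(1, Lee, x2), (12, Bo, x1), (16, Quin, eng), (18, Cal, rd), (32, Ivy, hr)}.
Projecting to genre, aname: {(eng, Quin), (hr, Ivy), (rd, Cal), (x1, Bo), (x2, Lee)}

{(eng, Quin), (hr, Ivy), (rd, Cal), (x1, Bo), (x2, Lee)}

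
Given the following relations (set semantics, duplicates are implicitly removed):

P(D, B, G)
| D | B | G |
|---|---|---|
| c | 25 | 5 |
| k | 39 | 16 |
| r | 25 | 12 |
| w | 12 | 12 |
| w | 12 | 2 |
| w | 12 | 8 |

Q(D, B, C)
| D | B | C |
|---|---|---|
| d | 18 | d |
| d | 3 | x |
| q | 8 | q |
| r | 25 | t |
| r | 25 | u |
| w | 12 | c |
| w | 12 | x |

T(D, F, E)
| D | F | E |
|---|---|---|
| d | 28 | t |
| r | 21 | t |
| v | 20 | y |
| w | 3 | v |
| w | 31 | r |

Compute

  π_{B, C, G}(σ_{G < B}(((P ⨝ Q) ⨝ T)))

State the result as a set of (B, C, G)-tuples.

{(12, c, 2), (12, c, 8), (12, x, 2), (12, x, 8), (25, t, 12), (25, u, 12)}

Joining P and Q on D, B yields {(r, 25, 12, t), (r, 25, 12, u), (w, 12, 12, c), (w, 12, 12, x), (w, 12, 2, c), (w, 12, 2, x), (w, 12, 8, c), (w, 12, 8, x)}.
Joining (P ⨝ Q) and T on D yields {(r, 25, 12, t, 21, t), (r, 25, 12, u, 21, t), (w, 12, 12, c, 3, v), (w, 12, 12, c, 31, r), (w, 12, 12, x, 3, v), (w, 12, 12, x, 31, r), (w, 12, 2, c, 3, v), (w, 12, 2, c, 31, r), (w, 12, 2, x, 3, v), (w, 12, 2, x, 31, r), (w, 12, 8, c, 3, v), (w, 12, 8, c, 31, r), (w, 12, 8, x, 3, v), (w, 12, 8, x, 31, r)}.
Apply σ_{G < B}; surviving tuples: {(r, 25, 12, t, 21, t), (r, 25, 12, u, 21, t), (w, 12, 2, c, 3, v), (w, 12, 2, c, 31, r), (w, 12, 2, x, 3, v), (w, 12, 2, x, 31, r), (w, 12, 8, c, 3, v), (w, 12, 8, c, 31, r), (w, 12, 8, x, 3, v), (w, 12, 8, x, 31, r)}
π_{B, C, G} gives {(12, c, 2), (12, c, 8), (12, x, 2), (12, x, 8), (25, t, 12), (25, u, 12)} (4 duplicate(s) eliminated).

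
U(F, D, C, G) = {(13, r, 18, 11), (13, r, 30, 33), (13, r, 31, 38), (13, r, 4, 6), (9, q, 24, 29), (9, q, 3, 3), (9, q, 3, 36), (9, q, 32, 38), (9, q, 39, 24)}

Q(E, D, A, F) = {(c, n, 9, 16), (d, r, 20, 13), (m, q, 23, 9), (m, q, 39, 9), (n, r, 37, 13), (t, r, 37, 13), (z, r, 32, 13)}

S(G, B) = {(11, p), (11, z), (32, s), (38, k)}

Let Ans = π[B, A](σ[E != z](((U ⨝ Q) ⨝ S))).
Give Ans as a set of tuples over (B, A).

U ⋈ Q (natural join on F, D): {(13, r, 18, 11, d, 20), (13, r, 18, 11, n, 37), (13, r, 18, 11, t, 37), (13, r, 18, 11, z, 32), (13, r, 30, 33, d, 20), (13, r, 30, 33, n, 37), (13, r, 30, 33, t, 37), (13, r, 30, 33, z, 32), (13, r, 31, 38, d, 20), (13, r, 31, 38, n, 37), (13, r, 31, 38, t, 37), (13, r, 31, 38, z, 32), (13, r, 4, 6, d, 20), (13, r, 4, 6, n, 37), (13, r, 4, 6, t, 37), (13, r, 4, 6, z, 32), (9, q, 24, 29, m, 23), (9, q, 24, 29, m, 39), (9, q, 3, 3, m, 23), (9, q, 3, 3, m, 39), (9, q, 3, 36, m, 23), (9, q, 3, 36, m, 39), (9, q, 32, 38, m, 23), (9, q, 32, 38, m, 39), (9, q, 39, 24, m, 23), (9, q, 39, 24, m, 39)}
(U ⨝ Q) ⋈ S (natural join on G): {(13, r, 18, 11, d, 20, p), (13, r, 18, 11, d, 20, z), (13, r, 18, 11, n, 37, p), (13, r, 18, 11, n, 37, z), (13, r, 18, 11, t, 37, p), (13, r, 18, 11, t, 37, z), (13, r, 18, 11, z, 32, p), (13, r, 18, 11, z, 32, z), (13, r, 31, 38, d, 20, k), (13, r, 31, 38, n, 37, k), (13, r, 31, 38, t, 37, k), (13, r, 31, 38, z, 32, k), (9, q, 32, 38, m, 23, k), (9, q, 32, 38, m, 39, k)}
Apply σ_{E != z}; surviving tuples: {(13, r, 18, 11, d, 20, p), (13, r, 18, 11, d, 20, z), (13, r, 18, 11, n, 37, p), (13, r, 18, 11, n, 37, z), (13, r, 18, 11, t, 37, p), (13, r, 18, 11, t, 37, z), (13, r, 31, 38, d, 20, k), (13, r, 31, 38, n, 37, k), (13, r, 31, 38, t, 37, k), (9, q, 32, 38, m, 23, k), (9, q, 32, 38, m, 39, k)}
π_{B, A} gives {(k, 20), (k, 23), (k, 37), (k, 39), (p, 20), (p, 37), (z, 20), (z, 37)} (3 duplicate(s) eliminated).

{(k, 20), (k, 23), (k, 37), (k, 39), (p, 20), (p, 37), (z, 20), (z, 37)}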